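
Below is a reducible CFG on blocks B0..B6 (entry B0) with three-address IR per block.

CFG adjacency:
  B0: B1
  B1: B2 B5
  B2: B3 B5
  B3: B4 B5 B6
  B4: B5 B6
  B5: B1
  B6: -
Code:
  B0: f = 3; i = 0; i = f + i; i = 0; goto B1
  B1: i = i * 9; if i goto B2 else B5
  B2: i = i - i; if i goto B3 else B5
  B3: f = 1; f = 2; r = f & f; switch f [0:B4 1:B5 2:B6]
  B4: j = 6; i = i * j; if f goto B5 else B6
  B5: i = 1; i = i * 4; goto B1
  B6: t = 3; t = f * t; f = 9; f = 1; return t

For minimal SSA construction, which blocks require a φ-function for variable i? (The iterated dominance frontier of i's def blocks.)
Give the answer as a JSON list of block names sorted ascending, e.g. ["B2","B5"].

idom tree: B1←B0 B2←B1 B3←B2 B4←B3 B5←B1 B6←B3
Join-block Dom:
  B1: preds {B0,B5}: {B0} ∩ {B0,B1,B5} = {B0}; idom=B0
  B5: preds {B1,B2,B3,B4}: {B0,B1} ∩ {B0,B1,B2} ∩ {B0,B1,B2,B3} ∩ {B0,B1,B2,B3,B4} = {B0,B1}; idom=B1
  B6: preds {B3,B4}: {B0,B1,B2,B3} ∩ {B0,B1,B2,B3,B4} = {B0,B1,B2,B3}; idom=B3

DF walk-up:
  join B1 pred B0: · stop@B0
  join B1 pred B5: B5→B1 stop@B0
  join B5 pred B1: · stop@B1
  join B5 pred B2: B2 stop@B1
  join B5 pred B3: B3→B2 stop@B1
  join B5 pred B4: B4→B3→B2 stop@B1
  join B6 pred B3: · stop@B3
  join B6 pred B4: B4 stop@B3
  DF(B0)=∅
  DF(B1)={B1}
  DF(B2)={B5}
  DF(B3)={B5}
  DF(B4)={B5,B6}
  DF(B5)={B1}
  DF(B6)=∅

φ for i: defs {B0,B1,B2,B4,B5}
  DF⁺ = {B1,B5,B6}

Answer: ["B1", "B5", "B6"]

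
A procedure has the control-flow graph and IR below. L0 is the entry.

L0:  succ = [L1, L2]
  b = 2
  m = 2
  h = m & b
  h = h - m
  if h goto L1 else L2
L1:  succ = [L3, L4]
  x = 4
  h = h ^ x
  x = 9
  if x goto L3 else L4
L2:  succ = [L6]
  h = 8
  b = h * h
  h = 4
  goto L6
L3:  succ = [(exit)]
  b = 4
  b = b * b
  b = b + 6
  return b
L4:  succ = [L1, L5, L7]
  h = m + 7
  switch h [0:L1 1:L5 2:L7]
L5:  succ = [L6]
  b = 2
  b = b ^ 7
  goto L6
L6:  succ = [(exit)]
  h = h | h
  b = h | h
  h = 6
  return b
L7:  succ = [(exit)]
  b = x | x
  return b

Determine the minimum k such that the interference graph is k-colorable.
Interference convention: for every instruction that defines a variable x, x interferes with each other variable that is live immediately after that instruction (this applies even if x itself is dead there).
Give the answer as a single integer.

def/use:
  L0: {b,h,m} / ∅
  L1: {h,x} / {h}
  L2: {b,h} / ∅
  L3: {b} / ∅
  L4: {h} / {m}
  L5: {b} / ∅
  L6: {b,h} / {h}
  L7: {b} / {x}

Liveness:
  live L0: ∅→{h,m}
  live L1: {h,m}→{m,x}
  live L2: ∅→{h}
  live L3: ∅→∅
  live L4: {m,x}→{h,m,x}
  live L5: {h}→{h}
  live L6: {h}→∅
  live L7: {x}→∅

Conflict graph:
  b↔{h,m}
  h↔{b,m,x}
  m↔{b,h,x}
  x↔{h,m}

Registers:
  {b,h,m} pairwise interfere (3-clique) ⇒ χ ≥ 3
  assign b→c2 h→c0 m→c1 x→c2 — no edge inside a register ⇒ χ ≤ 3
  χ = 3

Answer: 3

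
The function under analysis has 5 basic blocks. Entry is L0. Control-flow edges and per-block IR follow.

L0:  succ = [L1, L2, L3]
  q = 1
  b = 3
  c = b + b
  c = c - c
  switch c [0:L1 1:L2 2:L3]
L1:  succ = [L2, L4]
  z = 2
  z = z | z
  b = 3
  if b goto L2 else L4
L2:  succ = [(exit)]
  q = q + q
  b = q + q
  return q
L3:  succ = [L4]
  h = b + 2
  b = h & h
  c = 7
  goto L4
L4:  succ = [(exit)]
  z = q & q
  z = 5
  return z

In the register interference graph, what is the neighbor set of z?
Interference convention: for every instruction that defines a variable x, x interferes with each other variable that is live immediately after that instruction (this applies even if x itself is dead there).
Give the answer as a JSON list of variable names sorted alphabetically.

Answer: ["q"]

Working:
Per-block:
  L0: def={b,c,q} ue=∅
  L1: def={b,z} ue=∅
  L2: def={b,q} ue={q}
  L3: def={b,c,h} ue={b}
  L4: def={z} ue={q}

Live sets:
  live L0: ∅→{b,q}
  live L1: {q}→{q}
  live L2: {q}→∅
  live L3: {b,q}→{q}
  live L4: {q}→∅

Interference:
  b↔{c,q}
  c↔{b,q}
  h↔{q}
  q↔{b,c,h,z}
  z↔{q}

N(z) = ["q"]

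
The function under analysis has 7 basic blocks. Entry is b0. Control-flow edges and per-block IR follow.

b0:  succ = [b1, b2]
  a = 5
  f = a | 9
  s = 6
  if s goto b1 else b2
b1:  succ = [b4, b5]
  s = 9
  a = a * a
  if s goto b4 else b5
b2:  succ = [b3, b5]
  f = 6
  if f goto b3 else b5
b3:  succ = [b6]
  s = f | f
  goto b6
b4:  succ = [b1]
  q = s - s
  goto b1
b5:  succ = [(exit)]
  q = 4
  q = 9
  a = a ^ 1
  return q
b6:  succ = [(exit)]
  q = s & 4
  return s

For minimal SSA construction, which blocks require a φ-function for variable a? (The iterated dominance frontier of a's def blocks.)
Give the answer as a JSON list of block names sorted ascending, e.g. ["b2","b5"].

Answer: ["b1", "b5"]

Analysis:
idom tree: b1←b0 b2←b0 b3←b2 b4←b1 b5←b0 b6←b3
Dom at joins:
  b1: preds {b0,b4}: {b0} ∩ {b0,b1,b4} = {b0}; idom=b0
  b5: preds {b1,b2}: {b0,b1} ∩ {b0,b2} = {b0}; idom=b0

DF walk-up:
  join b1 pred b0: · stop@b0
  join b1 pred b4: b4→b1 stop@b0
  join b5 pred b1: b1 stop@b0
  join b5 pred b2: b2 stop@b0
  b0 → ∅
  b1 → {b1,b5}
  b2 → {b5}
  b3 → ∅
  b4 → {b1}
  b5 → ∅
  b6 → ∅

φ for a: defs {b0,b1,b5}
  DF⁺ = {b1,b5}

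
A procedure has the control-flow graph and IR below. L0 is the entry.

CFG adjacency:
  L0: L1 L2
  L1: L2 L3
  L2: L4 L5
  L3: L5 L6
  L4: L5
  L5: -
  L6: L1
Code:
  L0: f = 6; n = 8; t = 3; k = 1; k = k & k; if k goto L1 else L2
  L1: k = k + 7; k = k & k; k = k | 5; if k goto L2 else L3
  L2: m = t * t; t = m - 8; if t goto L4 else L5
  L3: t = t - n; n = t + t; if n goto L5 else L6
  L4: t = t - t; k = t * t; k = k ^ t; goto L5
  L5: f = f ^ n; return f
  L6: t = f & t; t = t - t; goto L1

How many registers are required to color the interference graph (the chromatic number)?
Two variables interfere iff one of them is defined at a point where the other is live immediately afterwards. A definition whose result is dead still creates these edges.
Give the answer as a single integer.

Block summaries:
  L0 def {f,k,n,t} use ∅
  L1 def {k} use {k}
  L2 def {m,t} use {t}
  L3 def {n,t} use {n,t}
  L4 def {k,t} use {t}
  L5 def {f} use {f,n}
  L6 def {t} use {f,t}

Liveness:
  L0: in=∅ out={f,k,n,t}
  L1: in={f,k,n,t} out={f,k,n,t}
  L2: in={f,n,t} out={f,n,t}
  L3: in={f,k,n,t} out={f,k,n,t}
  L4: in={f,n,t} out={f,n}
  L5: in={f,n} out=∅
  L6: in={f,k,n,t} out={f,k,n,t}

Interference:
  f — {k,m,n,t}
  k — {f,n,t}
  m — {f,n}
  n — {f,k,m,t}
  t — {f,k,n}

Registers:
  {f,k,n,t} pairwise interfere (4-clique) ⇒ χ ≥ 4
  4-colouring: r0={f}  r1={n}  r2={k,m}  r3={t}
  χ = 4

Answer: 4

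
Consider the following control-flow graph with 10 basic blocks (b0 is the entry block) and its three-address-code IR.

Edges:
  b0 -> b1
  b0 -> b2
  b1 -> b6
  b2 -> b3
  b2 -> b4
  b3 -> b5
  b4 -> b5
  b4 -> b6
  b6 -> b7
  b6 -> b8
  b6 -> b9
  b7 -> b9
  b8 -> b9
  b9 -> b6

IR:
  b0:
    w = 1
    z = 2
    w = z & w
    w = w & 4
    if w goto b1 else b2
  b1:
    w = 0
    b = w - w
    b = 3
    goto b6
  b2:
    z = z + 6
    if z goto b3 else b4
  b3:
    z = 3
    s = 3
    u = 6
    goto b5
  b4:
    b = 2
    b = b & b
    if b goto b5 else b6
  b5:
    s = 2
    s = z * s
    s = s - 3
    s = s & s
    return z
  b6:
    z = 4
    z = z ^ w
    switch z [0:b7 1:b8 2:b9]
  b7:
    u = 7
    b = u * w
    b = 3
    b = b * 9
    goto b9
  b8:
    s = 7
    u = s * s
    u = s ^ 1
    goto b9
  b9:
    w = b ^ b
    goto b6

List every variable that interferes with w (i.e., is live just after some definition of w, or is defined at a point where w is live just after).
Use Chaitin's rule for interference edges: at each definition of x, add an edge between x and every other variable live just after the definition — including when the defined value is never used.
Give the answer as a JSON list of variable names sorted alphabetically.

Answer: ["b", "u", "z"]

Working:
Block summaries:
  b0: {w,z} / ∅
  b1: {b,w} / ∅
  b2: {z} / {z}
  b3: {s,u,z} / ∅
  b4: {b} / ∅
  b5: {s} / {z}
  b6: {z} / {w}
  b7: {b,u} / {w}
  b8: {s,u} / ∅
  b9: {w} / {b}

Backward fixpoint:
  b0 li=∅ lo={w,z}
  b1 li=∅ lo={b,w}
  b2 li={w,z} lo={w,z}
  b3 li=∅ lo={z}
  b4 li={w,z} lo={b,w,z}
  b5 li={z} lo=∅
  b6 li={b,w} lo={b,w}
  b7 li={w} lo={b}
  b8 li={b} lo={b}
  b9 li={b} lo={b,w}

Interfere edges:
  b — {s,u,w,z}
  s — {b,u,z}
  u — {b,s,w,z}
  w — {b,u,z}
  z — {b,s,u,w}

N(w) = ["b", "u", "z"]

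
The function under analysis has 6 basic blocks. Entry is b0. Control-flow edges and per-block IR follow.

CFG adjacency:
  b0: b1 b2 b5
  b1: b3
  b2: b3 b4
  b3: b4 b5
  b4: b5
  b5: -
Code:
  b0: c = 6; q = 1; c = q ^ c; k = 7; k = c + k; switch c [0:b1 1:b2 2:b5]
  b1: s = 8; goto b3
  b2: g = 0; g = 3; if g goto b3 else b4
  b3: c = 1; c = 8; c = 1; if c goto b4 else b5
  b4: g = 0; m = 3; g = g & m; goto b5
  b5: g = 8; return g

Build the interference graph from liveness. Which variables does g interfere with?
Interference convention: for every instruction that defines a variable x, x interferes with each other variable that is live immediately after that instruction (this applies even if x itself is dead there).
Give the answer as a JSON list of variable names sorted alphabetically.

def/use:
  b0: def={c,k,q} ue=∅
  b1: def={s} ue=∅
  b2: def={g} ue=∅
  b3: def={c} ue=∅
  b4: def={g,m} ue=∅
  b5: def={g} ue=∅

Backward fixpoint:
  b0: in=∅ out=∅
  b1: in=∅ out=∅
  b2: in=∅ out=∅
  b3: in=∅ out=∅
  b4: in=∅ out=∅
  b5: in=∅ out=∅

Interference:
  c: {k,q}
  g: {m}
  k: {c}
  m: {g}
  q: {c}
  s: ∅

N(g) = ["m"]

Answer: ["m"]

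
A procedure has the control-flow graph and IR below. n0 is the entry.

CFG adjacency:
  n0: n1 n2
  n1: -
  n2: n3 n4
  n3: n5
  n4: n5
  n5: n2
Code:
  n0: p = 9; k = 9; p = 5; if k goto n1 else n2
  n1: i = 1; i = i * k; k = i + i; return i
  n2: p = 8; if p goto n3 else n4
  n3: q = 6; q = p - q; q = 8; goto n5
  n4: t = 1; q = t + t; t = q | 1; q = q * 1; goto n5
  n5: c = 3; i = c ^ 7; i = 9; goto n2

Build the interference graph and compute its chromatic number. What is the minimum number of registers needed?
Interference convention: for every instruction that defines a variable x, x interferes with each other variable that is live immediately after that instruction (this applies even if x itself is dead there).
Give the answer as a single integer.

Per-block:
  n0: def={k,p} ue=∅
  n1: def={i,k} ue={k}
  n2: def={p} ue=∅
  n3: def={q} ue={p}
  n4: def={q,t} ue=∅
  n5: def={c,i} ue=∅

Live sets:
  n0 li=∅ lo={k}
  n1 li={k} lo=∅
  n2 li=∅ lo={p}
  n3 li={p} lo=∅
  n4 li=∅ lo=∅
  n5 li=∅ lo=∅

Conflict graph:
  c: ∅
  i: {k}
  k: {i,p}
  p: {k,q}
  q: {p,t}
  t: {q}

Chromatic number:
  {i,k} pairwise interfere (2-clique) ⇒ χ ≥ 2
  2-colouring: c0={c,k,q}  c1={i,p,t}
  χ = 2

Answer: 2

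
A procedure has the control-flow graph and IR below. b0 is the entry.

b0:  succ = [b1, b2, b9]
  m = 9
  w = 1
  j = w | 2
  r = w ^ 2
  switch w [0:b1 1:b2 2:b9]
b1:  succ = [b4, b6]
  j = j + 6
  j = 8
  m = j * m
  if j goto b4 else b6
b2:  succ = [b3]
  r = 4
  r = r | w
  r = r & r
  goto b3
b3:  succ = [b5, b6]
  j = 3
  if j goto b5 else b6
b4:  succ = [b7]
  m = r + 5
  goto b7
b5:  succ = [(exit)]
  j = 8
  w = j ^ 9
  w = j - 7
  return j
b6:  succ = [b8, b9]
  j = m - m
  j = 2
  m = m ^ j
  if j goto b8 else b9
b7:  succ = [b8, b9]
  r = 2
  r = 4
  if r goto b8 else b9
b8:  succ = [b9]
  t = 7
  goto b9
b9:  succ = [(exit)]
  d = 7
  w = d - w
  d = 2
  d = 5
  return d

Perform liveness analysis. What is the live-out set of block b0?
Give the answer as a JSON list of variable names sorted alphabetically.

Block summaries:
  b0: def={j,m,r,w} ue=∅
  b1: def={j,m} ue={j,m}
  b2: def={r} ue={w}
  b3: def={j} ue=∅
  b4: def={m} ue={r}
  b5: def={j,w} ue=∅
  b6: def={j,m} ue={m}
  b7: def={r} ue=∅
  b8: def={t} ue=∅
  b9: def={d,w} ue={w}

Backward fixpoint:
  b0 li=∅ lo={j,m,r,w}
  b1 li={j,m,r,w} lo={m,r,w}
  b2 li={m,w} lo={m,w}
  b3 li={m,w} lo={m,w}
  b4 li={r,w} lo={w}
  b5 li=∅ lo=∅
  b6 li={m,w} lo={w}
  b7 li={w} lo={w}
  b8 li={w} lo={w}
  b9 li={w} lo=∅

live-out(b0) = ["j", "m", "r", "w"]

Answer: ["j", "m", "r", "w"]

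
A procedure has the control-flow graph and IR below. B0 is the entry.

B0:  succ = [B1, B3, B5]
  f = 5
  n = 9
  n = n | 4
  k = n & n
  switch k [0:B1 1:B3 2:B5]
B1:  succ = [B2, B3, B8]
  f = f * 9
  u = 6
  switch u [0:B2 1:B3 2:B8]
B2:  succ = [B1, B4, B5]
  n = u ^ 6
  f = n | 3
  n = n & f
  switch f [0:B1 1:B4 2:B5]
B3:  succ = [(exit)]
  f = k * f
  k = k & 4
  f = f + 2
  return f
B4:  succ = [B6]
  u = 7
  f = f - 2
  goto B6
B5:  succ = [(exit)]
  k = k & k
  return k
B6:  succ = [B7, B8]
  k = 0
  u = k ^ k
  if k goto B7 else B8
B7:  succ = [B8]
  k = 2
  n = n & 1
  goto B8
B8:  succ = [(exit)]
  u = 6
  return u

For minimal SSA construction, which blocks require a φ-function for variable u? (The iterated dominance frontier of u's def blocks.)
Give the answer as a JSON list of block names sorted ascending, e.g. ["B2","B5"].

idom tree: B1←B0 B2←B1 B3←B0 B4←B2 B5←B0 B6←B4 B7←B6 B8←B1
Join-block Dom:
  B1: preds {B0,B2}: {B0} ∩ {B0,B1,B2} = {B0}; idom=B0
  B3: preds {B0,B1}: {B0} ∩ {B0,B1} = {B0}; idom=B0
  B5: preds {B0,B2}: {B0} ∩ {B0,B1,B2} = {B0}; idom=B0
  B8: preds {B1,B6,B7}: {B0,B1} ∩ {B0,B1,B2,B4,B6} ∩ {B0,B1,B2,B4,B6,B7} = {B0,B1}; idom=B1

Frontier:
  B1←B0: walk · to B0
  B1←B2: walk B2→B1 to B0
  B3←B0: walk · to B0
  B3←B1: walk B1 to B0
  B5←B0: walk · to B0
  B5←B2: walk B2→B1 to B0
  B8←B1: walk · to B1
  B8←B6: walk B6→B4→B2 to B1
  B8←B7: walk B7→B6→B4→B2 to B1
  B0 → ∅
  B1 → {B1,B3,B5}
  B2 → {B1,B5,B8}
  B3 → ∅
  B4 → {B8}
  B5 → ∅
  B6 → {B8}
  B7 → {B8}
  B8 → ∅

φ for u: defs {B1,B4,B6,B8}
  DF⁺ = {B1,B3,B5,B8}

Answer: ["B1", "B3", "B5", "B8"]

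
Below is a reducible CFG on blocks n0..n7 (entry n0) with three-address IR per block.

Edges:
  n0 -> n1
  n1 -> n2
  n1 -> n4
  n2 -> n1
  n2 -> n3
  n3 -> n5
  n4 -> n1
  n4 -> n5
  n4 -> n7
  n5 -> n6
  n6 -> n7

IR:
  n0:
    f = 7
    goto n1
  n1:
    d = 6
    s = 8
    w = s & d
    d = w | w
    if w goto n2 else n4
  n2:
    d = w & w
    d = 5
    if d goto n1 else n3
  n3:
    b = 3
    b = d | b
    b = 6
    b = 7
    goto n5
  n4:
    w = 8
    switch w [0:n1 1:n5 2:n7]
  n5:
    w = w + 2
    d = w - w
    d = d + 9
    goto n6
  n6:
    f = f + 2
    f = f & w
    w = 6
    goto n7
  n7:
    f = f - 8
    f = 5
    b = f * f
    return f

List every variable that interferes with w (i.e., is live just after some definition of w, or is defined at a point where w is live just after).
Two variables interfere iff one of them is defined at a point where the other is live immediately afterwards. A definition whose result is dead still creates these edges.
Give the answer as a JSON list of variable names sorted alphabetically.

Answer: ["b", "d", "f"]

Working:
Block summaries:
  n0: def={f} ue=∅
  n1: def={d,s,w} ue=∅
  n2: def={d} ue={w}
  n3: def={b} ue={d}
  n4: def={w} ue=∅
  n5: def={d,w} ue={w}
  n6: def={f,w} ue={f,w}
  n7: def={b,f} ue={f}

Live sets:
  n0: in=∅ out={f}
  n1: in={f} out={f,w}
  n2: in={f,w} out={d,f,w}
  n3: in={d,f,w} out={f,w}
  n4: in={f} out={f,w}
  n5: in={f,w} out={f,w}
  n6: in={f,w} out={f}
  n7: in={f} out=∅

Interfere edges:
  b↔{d,f,w}
  d↔{b,f,s,w}
  f↔{b,d,s,w}
  s↔{d,f}
  w↔{b,d,f}

N(w) = ["b", "d", "f"]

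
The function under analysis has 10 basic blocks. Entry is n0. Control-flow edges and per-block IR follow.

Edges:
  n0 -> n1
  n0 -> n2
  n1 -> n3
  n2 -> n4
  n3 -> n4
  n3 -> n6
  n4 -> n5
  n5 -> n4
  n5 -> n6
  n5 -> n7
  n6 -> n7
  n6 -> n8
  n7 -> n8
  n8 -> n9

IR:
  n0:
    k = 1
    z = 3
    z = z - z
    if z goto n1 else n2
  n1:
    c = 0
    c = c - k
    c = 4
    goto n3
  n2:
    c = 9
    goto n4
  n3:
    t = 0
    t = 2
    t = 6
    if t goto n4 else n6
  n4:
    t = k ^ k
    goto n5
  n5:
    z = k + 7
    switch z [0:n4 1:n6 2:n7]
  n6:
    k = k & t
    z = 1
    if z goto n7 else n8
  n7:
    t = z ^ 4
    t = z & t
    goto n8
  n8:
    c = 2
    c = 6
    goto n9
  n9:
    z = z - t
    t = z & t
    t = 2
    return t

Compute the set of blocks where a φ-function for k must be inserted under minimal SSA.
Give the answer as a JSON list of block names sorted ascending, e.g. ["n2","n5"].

Answer: ["n7", "n8"]

Working:
idom tree: n1←n0 n2←n0 n3←n1 n4←n0 n5←n4 n6←n0 n7←n0 n8←n0 n9←n8
Join-block Dom:
  n4: preds {n2,n3,n5}: {n0,n2} ∩ {n0,n1,n3} ∩ {n0,n4,n5} = {n0}; idom=n0
  n6: preds {n3,n5}: {n0,n1,n3} ∩ {n0,n4,n5} = {n0}; idom=n0
  n7: preds {n5,n6}: {n0,n4,n5} ∩ {n0,n6} = {n0}; idom=n0
  n8: preds {n6,n7}: {n0,n6} ∩ {n0,n7} = {n0}; idom=n0

Frontier:
  n4←n2: walk n2 to n0
  n4←n3: walk n3→n1 to n0
  n4←n5: walk n5→n4 to n0
  n6←n3: walk n3→n1 to n0
  n6←n5: walk n5→n4 to n0
  n7←n5: walk n5→n4 to n0
  n7←n6: walk n6 to n0
  n8←n6: walk n6 to n0
  n8←n7: walk n7 to n0
  n0 → ∅
  n1 → {n4,n6}
  n2 → {n4}
  n3 → {n4,n6}
  n4 → {n4,n6,n7}
  n5 → {n4,n6,n7}
  n6 → {n7,n8}
  n7 → {n8}
  n8 → ∅
  n9 → ∅

φ for k: defs {n0,n6}
  DF⁺ = {n7,n8}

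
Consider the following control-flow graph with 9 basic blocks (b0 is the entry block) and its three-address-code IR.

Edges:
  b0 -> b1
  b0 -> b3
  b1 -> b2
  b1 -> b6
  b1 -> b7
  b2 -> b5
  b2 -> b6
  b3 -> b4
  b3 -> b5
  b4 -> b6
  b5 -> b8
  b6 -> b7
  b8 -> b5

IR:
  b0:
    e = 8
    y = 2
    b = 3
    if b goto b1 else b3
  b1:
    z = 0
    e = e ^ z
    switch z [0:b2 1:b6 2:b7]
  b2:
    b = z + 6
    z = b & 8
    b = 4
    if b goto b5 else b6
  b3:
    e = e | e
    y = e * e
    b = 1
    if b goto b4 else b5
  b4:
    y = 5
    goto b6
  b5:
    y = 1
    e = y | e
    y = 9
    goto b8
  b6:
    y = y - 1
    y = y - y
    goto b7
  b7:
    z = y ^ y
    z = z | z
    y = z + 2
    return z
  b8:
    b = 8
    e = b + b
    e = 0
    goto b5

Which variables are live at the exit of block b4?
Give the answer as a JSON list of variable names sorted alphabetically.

Per-block:
  b0: def={b,e,y} ue=∅
  b1: def={e,z} ue={e}
  b2: def={b,z} ue={z}
  b3: def={b,e,y} ue={e}
  b4: def={y} ue=∅
  b5: def={e,y} ue={e}
  b6: def={y} ue={y}
  b7: def={y,z} ue={y}
  b8: def={b,e} ue=∅

Liveness:
  live b0: ∅→{e,y}
  live b1: {e,y}→{e,y,z}
  live b2: {e,y,z}→{e,y}
  live b3: {e}→{e}
  live b4: ∅→{y}
  live b5: {e}→∅
  live b6: {y}→{y}
  live b7: {y}→∅
  live b8: ∅→{e}

live-out(b4) = ["y"]

Answer: ["y"]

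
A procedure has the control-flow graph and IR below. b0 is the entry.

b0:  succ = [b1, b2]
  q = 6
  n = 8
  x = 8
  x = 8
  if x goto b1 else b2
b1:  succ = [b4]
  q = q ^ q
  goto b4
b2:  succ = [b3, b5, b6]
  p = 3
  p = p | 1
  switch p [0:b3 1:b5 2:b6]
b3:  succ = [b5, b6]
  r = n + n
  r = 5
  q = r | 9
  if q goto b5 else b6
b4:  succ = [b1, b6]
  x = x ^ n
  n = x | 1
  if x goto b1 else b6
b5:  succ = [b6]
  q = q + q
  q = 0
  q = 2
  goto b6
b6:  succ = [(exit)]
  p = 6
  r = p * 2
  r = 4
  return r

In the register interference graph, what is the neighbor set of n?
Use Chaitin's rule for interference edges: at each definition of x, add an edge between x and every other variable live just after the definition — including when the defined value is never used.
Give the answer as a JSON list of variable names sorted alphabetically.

def/use:
  b0: def={n,q,x} ue=∅
  b1: def={q} ue={q}
  b2: def={p} ue=∅
  b3: def={q,r} ue={n}
  b4: def={n,x} ue={n,x}
  b5: def={q} ue={q}
  b6: def={p,r} ue=∅

Backward fixpoint:
  b0 li=∅ lo={n,q,x}
  b1 li={n,q,x} lo={n,q,x}
  b2 li={n,q} lo={n,q}
  b3 li={n} lo={q}
  b4 li={n,q,x} lo={n,q,x}
  b5 li={q} lo=∅
  b6 li=∅ lo=∅

Interference:
  n: {p,q,x}
  p: {n,q}
  q: {n,p,x}
  r: ∅
  x: {n,q}

N(n) = ["p", "q", "x"]

Answer: ["p", "q", "x"]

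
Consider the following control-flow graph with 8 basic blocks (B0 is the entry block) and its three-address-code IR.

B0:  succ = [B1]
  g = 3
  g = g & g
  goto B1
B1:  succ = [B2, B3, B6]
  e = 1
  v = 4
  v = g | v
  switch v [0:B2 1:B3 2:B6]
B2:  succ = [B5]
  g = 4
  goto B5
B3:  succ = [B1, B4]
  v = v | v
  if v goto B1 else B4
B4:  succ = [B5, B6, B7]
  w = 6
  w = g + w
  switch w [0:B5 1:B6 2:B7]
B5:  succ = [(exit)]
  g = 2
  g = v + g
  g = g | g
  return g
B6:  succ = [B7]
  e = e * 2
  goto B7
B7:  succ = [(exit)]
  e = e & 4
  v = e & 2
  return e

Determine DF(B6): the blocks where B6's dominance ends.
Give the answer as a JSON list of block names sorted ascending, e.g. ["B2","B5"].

idom tree: B1←B0 B2←B1 B3←B1 B4←B3 B5←B1 B6←B1 B7←B1
Dom at joins:
  B1: preds {B0,B3}: {B0} ∩ {B0,B1,B3} = {B0}; idom=B0
  B5: preds {B2,B4}: {B0,B1,B2} ∩ {B0,B1,B3,B4} = {B0,B1}; idom=B1
  B6: preds {B1,B4}: {B0,B1} ∩ {B0,B1,B3,B4} = {B0,B1}; idom=B1
  B7: preds {B4,B6}: {B0,B1,B3,B4} ∩ {B0,B1,B6} = {B0,B1}; idom=B1

DF derivation:
  B1←B0: walk · to B0
  B1←B3: walk B3→B1 to B0
  B5←B2: walk B2 to B1
  B5←B4: walk B4→B3 to B1
  B6←B1: walk · to B1
  B6←B4: walk B4→B3 to B1
  B7←B4: walk B4→B3 to B1
  B7←B6: walk B6 to B1
  B0: DF=∅
  B1: DF={B1}
  B2: DF={B5}
  B3: DF={B1,B5,B6,B7}
  B4: DF={B5,B6,B7}
  B5: DF=∅
  B6: DF={B7}
  B7: DF=∅

DF(B6) = ["B7"]

Answer: ["B7"]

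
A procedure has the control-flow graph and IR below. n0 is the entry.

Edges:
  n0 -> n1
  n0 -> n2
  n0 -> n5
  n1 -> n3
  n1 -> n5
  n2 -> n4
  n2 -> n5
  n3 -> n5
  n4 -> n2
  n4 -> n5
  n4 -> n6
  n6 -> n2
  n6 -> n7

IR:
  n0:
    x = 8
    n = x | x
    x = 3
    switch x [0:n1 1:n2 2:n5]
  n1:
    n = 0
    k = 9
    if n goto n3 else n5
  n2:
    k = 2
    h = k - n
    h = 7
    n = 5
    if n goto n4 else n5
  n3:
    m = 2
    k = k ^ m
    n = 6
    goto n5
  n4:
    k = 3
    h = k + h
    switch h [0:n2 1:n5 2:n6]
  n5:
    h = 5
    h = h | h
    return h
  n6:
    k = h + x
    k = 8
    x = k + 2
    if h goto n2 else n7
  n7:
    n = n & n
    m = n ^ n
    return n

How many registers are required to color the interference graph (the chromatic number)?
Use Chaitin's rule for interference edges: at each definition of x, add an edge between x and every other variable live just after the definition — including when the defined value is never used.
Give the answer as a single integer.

Block summaries:
  n0 def {n,x} use ∅
  n1 def {k,n} use ∅
  n2 def {h,k,n} use {n}
  n3 def {k,m,n} use {k}
  n4 def {h,k} use {h}
  n5 def {h} use ∅
  n6 def {k,x} use {h,x}
  n7 def {m,n} use {n}

Liveness:
  n0 li=∅ lo={n,x}
  n1 li=∅ lo={k}
  n2 li={n,x} lo={h,n,x}
  n3 li={k} lo=∅
  n4 li={h,n,x} lo={h,n,x}
  n5 li=∅ lo=∅
  n6 li={h,n,x} lo={n,x}
  n7 li={n} lo=∅

Interference:
  h↔{k,n,x}
  k↔{h,m,n,x}
  m↔{k,n}
  n↔{h,k,m,x}
  x↔{h,k,n}

Colouring:
  lower bound: {h,k,n,x} mutually conflict ⇒ χ ≥ 4
  4-colouring: r0={k}  r1={n}  r2={h,m}  r3={x}
  χ = 4

Answer: 4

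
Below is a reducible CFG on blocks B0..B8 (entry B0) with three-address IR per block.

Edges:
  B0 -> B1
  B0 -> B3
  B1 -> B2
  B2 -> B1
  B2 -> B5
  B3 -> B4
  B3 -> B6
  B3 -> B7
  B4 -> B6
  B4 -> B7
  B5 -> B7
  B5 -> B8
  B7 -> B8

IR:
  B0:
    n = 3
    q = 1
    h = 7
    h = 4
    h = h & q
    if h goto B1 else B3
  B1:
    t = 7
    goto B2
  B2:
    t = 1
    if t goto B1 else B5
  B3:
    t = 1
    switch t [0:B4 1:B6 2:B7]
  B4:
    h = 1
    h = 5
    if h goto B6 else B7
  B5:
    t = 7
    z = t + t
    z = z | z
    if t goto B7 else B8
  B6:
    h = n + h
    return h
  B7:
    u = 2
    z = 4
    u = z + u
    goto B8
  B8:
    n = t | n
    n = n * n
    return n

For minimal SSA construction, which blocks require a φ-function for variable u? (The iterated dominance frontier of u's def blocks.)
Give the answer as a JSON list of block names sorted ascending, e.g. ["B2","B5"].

idom tree: B1←B0 B2←B1 B3←B0 B4←B3 B5←B2 B6←B3 B7←B0 B8←B0
Join-block Dom:
  B1: preds {B0,B2}: {B0} ∩ {B0,B1,B2} = {B0}; idom=B0
  B6: preds {B3,B4}: {B0,B3} ∩ {B0,B3,B4} = {B0,B3}; idom=B3
  B7: preds {B3,B4,B5}: {B0,B3} ∩ {B0,B3,B4} ∩ {B0,B1,B2,B5} = {B0}; idom=B0
  B8: preds {B5,B7}: {B0,B1,B2,B5} ∩ {B0,B7} = {B0}; idom=B0

DF derivation:
  join B1 pred B0: · stop@B0
  join B1 pred B2: B2→B1 stop@B0
  join B6 pred B3: · stop@B3
  join B6 pred B4: B4 stop@B3
  join B7 pred B3: B3 stop@B0
  join B7 pred B4: B4→B3 stop@B0
  join B7 pred B5: B5→B2→B1 stop@B0
  join B8 pred B5: B5→B2→B1 stop@B0
  join B8 pred B7: B7 stop@B0
  B0: DF=∅
  B1: DF={B1,B7,B8}
  B2: DF={B1,B7,B8}
  B3: DF={B7}
  B4: DF={B6,B7}
  B5: DF={B7,B8}
  B6: DF=∅
  B7: DF={B8}
  B8: DF=∅

φ for u: defs {B7}
  DF⁺ = {B8}

Answer: ["B8"]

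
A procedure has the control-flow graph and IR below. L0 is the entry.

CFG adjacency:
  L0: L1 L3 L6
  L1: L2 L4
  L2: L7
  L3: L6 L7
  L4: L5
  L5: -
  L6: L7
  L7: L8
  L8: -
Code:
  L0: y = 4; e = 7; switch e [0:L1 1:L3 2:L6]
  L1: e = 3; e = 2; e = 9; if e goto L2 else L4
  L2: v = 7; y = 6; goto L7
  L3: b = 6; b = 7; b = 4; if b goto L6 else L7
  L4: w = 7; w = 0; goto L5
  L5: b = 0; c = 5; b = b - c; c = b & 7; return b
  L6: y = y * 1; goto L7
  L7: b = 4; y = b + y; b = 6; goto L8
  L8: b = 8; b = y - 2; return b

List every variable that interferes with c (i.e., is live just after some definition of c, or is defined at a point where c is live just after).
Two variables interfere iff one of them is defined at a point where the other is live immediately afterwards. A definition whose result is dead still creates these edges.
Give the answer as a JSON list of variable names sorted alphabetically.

Answer: ["b"]

Working:
Block summaries:
  L0: {e,y} / ∅
  L1: {e} / ∅
  L2: {v,y} / ∅
  L3: {b} / ∅
  L4: {w} / ∅
  L5: {b,c} / ∅
  L6: {y} / {y}
  L7: {b,y} / {y}
  L8: {b} / {y}

Liveness:
  L0 li=∅ lo={y}
  L1 li=∅ lo=∅
  L2 li=∅ lo={y}
  L3 li={y} lo={y}
  L4 li=∅ lo=∅
  L5 li=∅ lo=∅
  L6 li={y} lo={y}
  L7 li={y} lo={y}
  L8 li={y} lo=∅

Conflict graph:
  b↔{c,y}
  c↔{b}
  e↔{y}
  v↔∅
  w↔∅
  y↔{b,e}

N(c) = ["b"]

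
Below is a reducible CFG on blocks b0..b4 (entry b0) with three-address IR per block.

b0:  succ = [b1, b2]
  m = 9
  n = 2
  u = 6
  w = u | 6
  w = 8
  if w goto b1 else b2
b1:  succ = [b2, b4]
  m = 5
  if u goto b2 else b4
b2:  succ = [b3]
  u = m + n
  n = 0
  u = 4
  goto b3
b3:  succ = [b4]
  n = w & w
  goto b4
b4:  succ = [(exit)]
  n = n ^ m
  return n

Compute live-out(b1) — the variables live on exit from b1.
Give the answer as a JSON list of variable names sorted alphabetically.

Answer: ["m", "n", "w"]

Derivation:
Block summaries:
  b0 def {m,n,u,w} use ∅
  b1 def {m} use {u}
  b2 def {n,u} use {m,n}
  b3 def {n} use {w}
  b4 def {n} use {m,n}

Liveness:
  b0 li=∅ lo={m,n,u,w}
  b1 li={n,u,w} lo={m,n,w}
  b2 li={m,n,w} lo={m,w}
  b3 li={m,w} lo={m,n}
  b4 li={m,n} lo=∅

live-out(b1) = ["m", "n", "w"]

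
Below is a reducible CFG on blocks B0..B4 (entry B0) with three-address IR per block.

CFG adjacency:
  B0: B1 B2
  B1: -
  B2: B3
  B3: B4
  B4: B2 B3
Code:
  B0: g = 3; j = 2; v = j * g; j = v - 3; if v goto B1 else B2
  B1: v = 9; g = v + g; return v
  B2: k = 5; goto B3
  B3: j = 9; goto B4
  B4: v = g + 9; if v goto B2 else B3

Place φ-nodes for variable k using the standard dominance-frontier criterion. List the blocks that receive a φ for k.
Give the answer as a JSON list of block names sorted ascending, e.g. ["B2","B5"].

Answer: ["B2"]

Analysis:
idom tree: B1←B0 B2←B0 B3←B2 B4←B3
Join-block Dom:
  B2: preds {B0,B4}: {B0} ∩ {B0,B2,B3,B4} = {B0}; idom=B0
  B3: preds {B2,B4}: {B0,B2} ∩ {B0,B2,B3,B4} = {B0,B2}; idom=B2

DF walk-up:
  B2←B0: walk · to B0
  B2←B4: walk B4→B3→B2 to B0
  B3←B2: walk · to B2
  B3←B4: walk B4→B3 to B2
  DF(B0)=∅
  DF(B1)=∅
  DF(B2)={B2}
  DF(B3)={B2,B3}
  DF(B4)={B2,B3}

φ for k: defs {B2}
  DF⁺ = {B2}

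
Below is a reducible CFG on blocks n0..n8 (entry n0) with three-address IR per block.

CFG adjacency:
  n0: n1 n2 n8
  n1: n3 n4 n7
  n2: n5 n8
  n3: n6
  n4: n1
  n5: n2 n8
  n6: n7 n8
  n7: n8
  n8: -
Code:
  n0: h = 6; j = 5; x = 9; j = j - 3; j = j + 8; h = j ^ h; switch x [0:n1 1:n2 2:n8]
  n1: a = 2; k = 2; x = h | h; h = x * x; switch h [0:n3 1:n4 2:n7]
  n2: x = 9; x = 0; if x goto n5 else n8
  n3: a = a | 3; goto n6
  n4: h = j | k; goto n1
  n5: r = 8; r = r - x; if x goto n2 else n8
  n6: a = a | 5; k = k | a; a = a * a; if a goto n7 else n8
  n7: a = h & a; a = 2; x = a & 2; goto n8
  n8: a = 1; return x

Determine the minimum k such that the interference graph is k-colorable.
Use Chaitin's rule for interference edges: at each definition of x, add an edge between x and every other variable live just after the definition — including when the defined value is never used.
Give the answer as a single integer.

Answer: 5

Derivation:
Block summaries:
  n0: def={h,j,x} ue=∅
  n1: def={a,h,k,x} ue={h}
  n2: def={x} ue=∅
  n3: def={a} ue={a}
  n4: def={h} ue={j,k}
  n5: def={r} ue={x}
  n6: def={a,k} ue={a,k}
  n7: def={a,x} ue={a,h}
  n8: def={a} ue={x}

Liveness:
  n0 li=∅ lo={h,j,x}
  n1 li={h,j} lo={a,h,j,k,x}
  n2 li=∅ lo={x}
  n3 li={a,h,k,x} lo={a,h,k,x}
  n4 li={j,k} lo={h,j}
  n5 li={x} lo={x}
  n6 li={a,h,k,x} lo={a,h,x}
  n7 li={a,h} lo={x}
  n8 li={x} lo=∅

Interference:
  a↔{h,j,k,x}
  h↔{a,j,k,x}
  j↔{a,h,k,x}
  k↔{a,h,j,x}
  r↔{x}
  x↔{a,h,j,k,r}

Colouring:
  clique {a,h,j,k,x} ⇒ need ≥ 5
  assign a→r1 h→r2 j→r3 k→r4 r→r1 x→r0 — no edge inside a register ⇒ χ ≤ 5
  χ = 5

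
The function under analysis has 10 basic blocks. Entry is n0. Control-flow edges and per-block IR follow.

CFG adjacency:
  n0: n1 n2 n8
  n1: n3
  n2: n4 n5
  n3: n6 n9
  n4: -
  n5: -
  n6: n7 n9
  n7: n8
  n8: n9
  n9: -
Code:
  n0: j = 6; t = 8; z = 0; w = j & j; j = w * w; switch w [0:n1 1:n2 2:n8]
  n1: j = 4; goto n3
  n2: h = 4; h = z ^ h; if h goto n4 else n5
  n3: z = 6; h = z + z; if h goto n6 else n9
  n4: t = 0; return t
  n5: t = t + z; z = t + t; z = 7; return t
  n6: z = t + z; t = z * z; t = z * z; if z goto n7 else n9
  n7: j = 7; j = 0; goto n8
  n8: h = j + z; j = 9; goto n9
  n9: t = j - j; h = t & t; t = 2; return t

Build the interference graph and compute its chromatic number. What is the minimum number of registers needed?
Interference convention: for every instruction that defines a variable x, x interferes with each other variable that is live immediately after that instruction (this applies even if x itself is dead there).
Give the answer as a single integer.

Answer: 4

Analysis:
Block summaries:
  n0: {j,t,w,z} / ∅
  n1: {j} / ∅
  n2: {h} / {z}
  n3: {h,z} / ∅
  n4: {t} / ∅
  n5: {t,z} / {t,z}
  n6: {t,z} / {t,z}
  n7: {j} / ∅
  n8: {h,j} / {j,z}
  n9: {h,t} / {j}

Liveness:
  live n0: ∅→{j,t,z}
  live n1: {t}→{j,t}
  live n2: {t,z}→{t,z}
  live n3: {j,t}→{j,t,z}
  live n4: ∅→∅
  live n5: {t,z}→∅
  live n6: {j,t,z}→{j,z}
  live n7: {z}→{j,z}
  live n8: {j,z}→{j}
  live n9: {j}→∅

Interference:
  h↔{j,t,z}
  j↔{h,t,w,z}
  t↔{h,j,w,z}
  w↔{j,t,z}
  z↔{h,j,t,w}

Registers:
  clique {h,j,t,z} ⇒ need ≥ 4
  assign h→R3 j→R0 t→R1 w→R3 z→R2 — no edge inside a register ⇒ χ ≤ 4
  χ = 4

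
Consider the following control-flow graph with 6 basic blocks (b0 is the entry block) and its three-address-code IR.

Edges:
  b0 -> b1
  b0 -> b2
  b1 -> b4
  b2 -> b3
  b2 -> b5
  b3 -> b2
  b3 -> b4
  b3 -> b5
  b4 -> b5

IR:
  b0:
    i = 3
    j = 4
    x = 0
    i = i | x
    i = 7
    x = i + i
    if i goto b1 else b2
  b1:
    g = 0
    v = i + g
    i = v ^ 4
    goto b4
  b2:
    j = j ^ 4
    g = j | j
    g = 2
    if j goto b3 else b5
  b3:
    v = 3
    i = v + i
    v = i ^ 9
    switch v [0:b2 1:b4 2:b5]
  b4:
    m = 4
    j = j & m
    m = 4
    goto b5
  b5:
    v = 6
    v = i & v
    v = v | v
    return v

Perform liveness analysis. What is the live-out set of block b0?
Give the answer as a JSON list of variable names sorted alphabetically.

Answer: ["i", "j"]

Working:
def/use:
  b0: {i,j,x} / ∅
  b1: {g,i,v} / {i}
  b2: {g,j} / {j}
  b3: {i,v} / {i}
  b4: {j,m} / {j}
  b5: {v} / {i}

Backward fixpoint:
  b0: in=∅ out={i,j}
  b1: in={i,j} out={i,j}
  b2: in={i,j} out={i,j}
  b3: in={i,j} out={i,j}
  b4: in={i,j} out={i}
  b5: in={i} out=∅

live-out(b0) = ["i", "j"]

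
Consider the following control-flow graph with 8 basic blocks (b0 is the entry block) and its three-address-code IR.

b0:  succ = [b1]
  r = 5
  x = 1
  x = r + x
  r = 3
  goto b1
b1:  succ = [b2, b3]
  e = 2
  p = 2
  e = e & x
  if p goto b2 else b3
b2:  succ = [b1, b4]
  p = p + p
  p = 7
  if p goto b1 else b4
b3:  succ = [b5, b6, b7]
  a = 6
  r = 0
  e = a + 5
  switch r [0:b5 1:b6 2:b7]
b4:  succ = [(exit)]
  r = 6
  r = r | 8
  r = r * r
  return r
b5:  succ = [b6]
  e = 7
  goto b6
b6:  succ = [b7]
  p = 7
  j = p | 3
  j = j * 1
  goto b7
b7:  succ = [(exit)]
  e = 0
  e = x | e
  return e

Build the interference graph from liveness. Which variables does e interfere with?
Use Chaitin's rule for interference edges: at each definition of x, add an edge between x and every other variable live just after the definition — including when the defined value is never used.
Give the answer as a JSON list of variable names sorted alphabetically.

Per-block:
  b0 def {r,x} use ∅
  b1 def {e,p} use {x}
  b2 def {p} use {p}
  b3 def {a,e,r} use ∅
  b4 def {r} use ∅
  b5 def {e} use ∅
  b6 def {j,p} use ∅
  b7 def {e} use {x}

Liveness:
  b0 li=∅ lo={x}
  b1 li={x} lo={p,x}
  b2 li={p,x} lo={x}
  b3 li={x} lo={x}
  b4 li=∅ lo=∅
  b5 li={x} lo={x}
  b6 li={x} lo={x}
  b7 li={x} lo=∅

Interfere edges:
  a: {r,x}
  e: {p,r,x}
  j: {x}
  p: {e,x}
  r: {a,e,x}
  x: {a,e,j,p,r}

N(e) = ["p", "r", "x"]

Answer: ["p", "r", "x"]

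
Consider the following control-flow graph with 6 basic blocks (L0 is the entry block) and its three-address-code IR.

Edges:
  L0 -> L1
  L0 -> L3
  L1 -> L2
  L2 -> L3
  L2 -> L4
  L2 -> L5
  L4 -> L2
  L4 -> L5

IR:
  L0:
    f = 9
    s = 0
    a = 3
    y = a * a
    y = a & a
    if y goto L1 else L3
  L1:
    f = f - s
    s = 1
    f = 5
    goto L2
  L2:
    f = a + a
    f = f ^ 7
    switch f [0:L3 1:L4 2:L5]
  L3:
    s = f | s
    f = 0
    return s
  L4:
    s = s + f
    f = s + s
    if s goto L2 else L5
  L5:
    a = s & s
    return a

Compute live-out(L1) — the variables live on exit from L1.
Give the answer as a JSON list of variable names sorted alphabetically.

def/use:
  L0 def {a,f,s,y} use ∅
  L1 def {f,s} use {f,s}
  L2 def {f} use {a}
  L3 def {f,s} use {f,s}
  L4 def {f,s} use {f,s}
  L5 def {a} use {s}

Backward fixpoint:
  L0 li=∅ lo={a,f,s}
  L1 li={a,f,s} lo={a,s}
  L2 li={a,s} lo={a,f,s}
  L3 li={f,s} lo=∅
  L4 li={a,f,s} lo={a,s}
  L5 li={s} lo=∅

live-out(L1) = ["a", "s"]

Answer: ["a", "s"]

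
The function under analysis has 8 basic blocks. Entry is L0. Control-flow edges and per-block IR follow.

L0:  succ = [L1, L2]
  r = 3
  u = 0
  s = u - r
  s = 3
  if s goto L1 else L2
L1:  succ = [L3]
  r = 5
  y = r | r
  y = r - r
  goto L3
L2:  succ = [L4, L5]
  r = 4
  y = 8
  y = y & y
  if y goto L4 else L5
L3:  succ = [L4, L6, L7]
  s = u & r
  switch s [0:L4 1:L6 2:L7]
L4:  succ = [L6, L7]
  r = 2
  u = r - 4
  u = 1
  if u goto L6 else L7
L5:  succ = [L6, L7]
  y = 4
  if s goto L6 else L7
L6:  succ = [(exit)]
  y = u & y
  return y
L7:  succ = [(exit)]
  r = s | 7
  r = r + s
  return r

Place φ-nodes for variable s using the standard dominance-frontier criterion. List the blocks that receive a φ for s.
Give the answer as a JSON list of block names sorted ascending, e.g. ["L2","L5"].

Answer: ["L4", "L6", "L7"]

Analysis:
idom tree: L1←L0 L2←L0 L3←L1 L4←L0 L5←L2 L6←L0 L7←L0
Dom∩ at merges:
  L4: preds {L2,L3}: {L0,L2} ∩ {L0,L1,L3} = {L0}; idom=L0
  L6: preds {L3,L4,L5}: {L0,L1,L3} ∩ {L0,L4} ∩ {L0,L2,L5} = {L0}; idom=L0
  L7: preds {L3,L4,L5}: {L0,L1,L3} ∩ {L0,L4} ∩ {L0,L2,L5} = {L0}; idom=L0

DF walk-up:
  join L4 pred L2: L2 stop@L0
  join L4 pred L3: L3→L1 stop@L0
  join L6 pred L3: L3→L1 stop@L0
  join L6 pred L4: L4 stop@L0
  join L6 pred L5: L5→L2 stop@L0
  join L7 pred L3: L3→L1 stop@L0
  join L7 pred L4: L4 stop@L0
  join L7 pred L5: L5→L2 stop@L0
  L0 → ∅
  L1 → {L4,L6,L7}
  L2 → {L4,L6,L7}
  L3 → {L4,L6,L7}
  L4 → {L6,L7}
  L5 → {L6,L7}
  L6 → ∅
  L7 → ∅

φ for s: defs {L0,L3}
  DF⁺ = {L4,L6,L7}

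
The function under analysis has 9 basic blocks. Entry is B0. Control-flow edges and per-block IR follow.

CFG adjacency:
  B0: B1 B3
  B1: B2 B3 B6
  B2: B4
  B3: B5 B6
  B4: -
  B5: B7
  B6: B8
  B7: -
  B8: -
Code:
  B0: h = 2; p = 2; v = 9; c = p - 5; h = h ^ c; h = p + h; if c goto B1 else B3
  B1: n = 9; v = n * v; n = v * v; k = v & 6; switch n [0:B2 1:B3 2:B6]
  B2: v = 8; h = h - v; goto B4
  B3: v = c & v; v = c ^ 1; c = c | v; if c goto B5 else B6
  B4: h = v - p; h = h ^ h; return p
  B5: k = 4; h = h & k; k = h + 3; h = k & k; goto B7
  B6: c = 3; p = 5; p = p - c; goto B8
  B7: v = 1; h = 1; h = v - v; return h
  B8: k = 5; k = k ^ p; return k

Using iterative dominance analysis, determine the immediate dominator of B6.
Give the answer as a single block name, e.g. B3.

idom tree: B1←B0 B2←B1 B3←B0 B4←B2 B5←B3 B6←B0 B7←B5 B8←B6
Dom∩ at merges:
  B3: preds {B0,B1}: {B0} ∩ {B0,B1} = {B0}; idom=B0
  B6: preds {B1,B3}: {B0,B1} ∩ {B0,B3} = {B0}; idom=B0

idom(B6) = B0

Answer: B0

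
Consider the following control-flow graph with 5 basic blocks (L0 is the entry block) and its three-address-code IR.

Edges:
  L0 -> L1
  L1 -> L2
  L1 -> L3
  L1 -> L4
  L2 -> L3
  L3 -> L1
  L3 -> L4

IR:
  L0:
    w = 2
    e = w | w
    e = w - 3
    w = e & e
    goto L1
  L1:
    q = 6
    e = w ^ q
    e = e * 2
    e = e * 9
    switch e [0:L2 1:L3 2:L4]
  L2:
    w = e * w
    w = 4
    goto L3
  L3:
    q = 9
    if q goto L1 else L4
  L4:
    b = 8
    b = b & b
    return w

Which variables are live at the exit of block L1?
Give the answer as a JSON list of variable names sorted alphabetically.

Per-block:
  L0 def {e,w} use ∅
  L1 def {e,q} use {w}
  L2 def {w} use {e,w}
  L3 def {q} use ∅
  L4 def {b} use {w}

Liveness:
  live L0: ∅→{w}
  live L1: {w}→{e,w}
  live L2: {e,w}→{w}
  live L3: {w}→{w}
  live L4: {w}→∅

live-out(L1) = ["e", "w"]

Answer: ["e", "w"]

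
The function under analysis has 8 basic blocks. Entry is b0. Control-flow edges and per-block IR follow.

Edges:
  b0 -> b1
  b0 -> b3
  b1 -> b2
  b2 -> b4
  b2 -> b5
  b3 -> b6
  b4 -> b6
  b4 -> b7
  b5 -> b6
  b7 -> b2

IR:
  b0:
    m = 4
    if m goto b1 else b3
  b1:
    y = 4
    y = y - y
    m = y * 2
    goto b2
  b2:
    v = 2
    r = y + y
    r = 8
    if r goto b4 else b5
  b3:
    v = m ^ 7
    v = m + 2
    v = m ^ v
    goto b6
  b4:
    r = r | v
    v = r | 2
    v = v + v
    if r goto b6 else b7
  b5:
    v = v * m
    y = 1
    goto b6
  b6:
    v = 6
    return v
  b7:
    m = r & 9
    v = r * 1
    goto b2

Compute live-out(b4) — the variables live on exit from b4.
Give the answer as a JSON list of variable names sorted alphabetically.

Answer: ["r", "y"]

Analysis:
Block summaries:
  b0 def {m} use ∅
  b1 def {m,y} use ∅
  b2 def {r,v} use {y}
  b3 def {v} use {m}
  b4 def {r,v} use {r,v}
  b5 def {v,y} use {m,v}
  b6 def {v} use ∅
  b7 def {m,v} use {r}

Liveness:
  b0: in=∅ out={m}
  b1: in=∅ out={m,y}
  b2: in={m,y} out={m,r,v,y}
  b3: in={m} out=∅
  b4: in={r,v,y} out={r,y}
  b5: in={m,v} out=∅
  b6: in=∅ out=∅
  b7: in={r,y} out={m,y}

live-out(b4) = ["r", "y"]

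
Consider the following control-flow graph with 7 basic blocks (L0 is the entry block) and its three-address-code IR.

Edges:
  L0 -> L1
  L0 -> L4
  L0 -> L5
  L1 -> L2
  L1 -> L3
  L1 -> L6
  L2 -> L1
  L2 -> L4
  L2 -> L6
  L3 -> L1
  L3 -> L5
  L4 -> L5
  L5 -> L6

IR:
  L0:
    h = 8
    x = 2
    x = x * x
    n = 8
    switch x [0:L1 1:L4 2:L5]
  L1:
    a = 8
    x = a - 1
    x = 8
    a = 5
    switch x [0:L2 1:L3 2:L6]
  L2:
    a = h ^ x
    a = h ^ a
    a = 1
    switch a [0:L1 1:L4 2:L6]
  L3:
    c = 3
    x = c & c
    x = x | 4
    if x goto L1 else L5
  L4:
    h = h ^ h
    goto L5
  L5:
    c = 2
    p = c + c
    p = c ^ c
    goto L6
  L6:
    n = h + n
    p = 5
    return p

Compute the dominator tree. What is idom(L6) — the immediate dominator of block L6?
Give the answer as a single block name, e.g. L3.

Answer: L0

Working:
idom tree: L1←L0 L2←L1 L3←L1 L4←L0 L5←L0 L6←L0
Dom at joins:
  L1: preds {L0,L2,L3}: {L0} ∩ {L0,L1,L2} ∩ {L0,L1,L3} = {L0}; idom=L0
  L4: preds {L0,L2}: {L0} ∩ {L0,L1,L2} = {L0}; idom=L0
  L5: preds {L0,L3,L4}: {L0} ∩ {L0,L1,L3} ∩ {L0,L4} = {L0}; idom=L0
  L6: preds {L1,L2,L5}: {L0,L1} ∩ {L0,L1,L2} ∩ {L0,L5} = {L0}; idom=L0

idom(L6) = L0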